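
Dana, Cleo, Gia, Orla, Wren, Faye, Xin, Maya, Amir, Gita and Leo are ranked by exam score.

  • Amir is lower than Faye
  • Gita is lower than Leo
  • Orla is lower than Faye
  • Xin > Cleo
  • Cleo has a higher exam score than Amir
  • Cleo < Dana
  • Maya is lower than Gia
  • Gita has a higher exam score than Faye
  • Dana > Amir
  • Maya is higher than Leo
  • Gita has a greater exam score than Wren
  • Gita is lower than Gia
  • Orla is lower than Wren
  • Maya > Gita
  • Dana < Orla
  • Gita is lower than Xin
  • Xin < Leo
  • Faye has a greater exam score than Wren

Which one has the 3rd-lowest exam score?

Chaining the given pairs: Amir < Cleo < Dana < Orla < Wren < Faye < Gita < Xin < Leo < Maya < Gia.
Counting 3 from the smallest end gives Dana.

Dana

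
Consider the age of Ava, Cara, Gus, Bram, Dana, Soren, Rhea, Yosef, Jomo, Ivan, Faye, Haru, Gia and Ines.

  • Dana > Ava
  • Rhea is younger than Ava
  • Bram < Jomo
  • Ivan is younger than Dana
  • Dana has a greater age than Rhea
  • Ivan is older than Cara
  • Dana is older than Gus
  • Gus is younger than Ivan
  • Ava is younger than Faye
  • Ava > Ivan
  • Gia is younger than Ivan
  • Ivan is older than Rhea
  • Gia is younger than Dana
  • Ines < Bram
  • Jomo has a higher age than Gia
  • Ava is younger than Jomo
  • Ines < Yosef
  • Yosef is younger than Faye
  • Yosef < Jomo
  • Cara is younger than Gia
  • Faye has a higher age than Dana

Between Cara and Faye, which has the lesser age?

Chaining the given relations: Cara < Gia < Ivan < Ava < Dana < Faye.
So Cara < Faye; Cara is the younger of the two.

Cara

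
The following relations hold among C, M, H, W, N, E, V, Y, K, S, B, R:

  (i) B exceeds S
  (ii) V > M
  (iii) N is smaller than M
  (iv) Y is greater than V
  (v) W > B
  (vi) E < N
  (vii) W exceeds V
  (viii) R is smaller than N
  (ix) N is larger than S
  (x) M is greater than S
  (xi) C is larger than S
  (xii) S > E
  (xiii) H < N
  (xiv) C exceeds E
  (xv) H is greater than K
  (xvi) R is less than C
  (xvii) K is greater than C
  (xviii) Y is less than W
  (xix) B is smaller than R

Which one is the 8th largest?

The consecutive relations fix a unique order: E < S < B < R < C < K < H < N < M < V < Y < W.
The 8th largest is C.

C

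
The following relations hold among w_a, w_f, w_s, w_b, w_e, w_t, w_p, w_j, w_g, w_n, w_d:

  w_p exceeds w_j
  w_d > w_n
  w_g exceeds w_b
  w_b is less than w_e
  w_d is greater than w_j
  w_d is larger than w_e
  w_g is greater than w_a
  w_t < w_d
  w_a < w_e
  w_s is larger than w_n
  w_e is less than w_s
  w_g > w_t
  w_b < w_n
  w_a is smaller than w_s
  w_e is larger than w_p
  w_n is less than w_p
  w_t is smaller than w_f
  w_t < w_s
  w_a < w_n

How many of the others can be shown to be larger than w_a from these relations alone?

6

From w_a the given relations immediately reach w_n, w_e, w_s, w_g.
From those, w_p, w_d — 6 in total.
Nothing else is reachable above w_a; 6 in all.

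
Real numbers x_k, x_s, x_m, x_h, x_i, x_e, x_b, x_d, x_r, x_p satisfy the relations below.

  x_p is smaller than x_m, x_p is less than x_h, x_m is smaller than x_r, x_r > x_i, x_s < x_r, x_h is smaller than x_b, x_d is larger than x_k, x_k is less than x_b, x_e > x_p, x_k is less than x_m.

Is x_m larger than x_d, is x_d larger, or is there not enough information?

undetermined

Following every chain through x_d: below x_d we get x_k.
x_m is not reached, and no chain runs the other way from x_m to x_d.
So the given relations leave the order of x_d and x_m undetermined.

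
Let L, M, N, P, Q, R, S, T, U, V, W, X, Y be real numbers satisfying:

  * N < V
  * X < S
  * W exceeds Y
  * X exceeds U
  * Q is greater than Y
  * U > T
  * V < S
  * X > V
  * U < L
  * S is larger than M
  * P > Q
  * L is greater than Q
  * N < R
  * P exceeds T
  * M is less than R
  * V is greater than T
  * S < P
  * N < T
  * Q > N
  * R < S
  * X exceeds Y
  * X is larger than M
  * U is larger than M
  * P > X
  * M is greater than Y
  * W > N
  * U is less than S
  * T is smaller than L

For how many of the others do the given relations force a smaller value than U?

4

The elements the relations force below U are N, Y, M, T — no chain reaches any other.
That is 4.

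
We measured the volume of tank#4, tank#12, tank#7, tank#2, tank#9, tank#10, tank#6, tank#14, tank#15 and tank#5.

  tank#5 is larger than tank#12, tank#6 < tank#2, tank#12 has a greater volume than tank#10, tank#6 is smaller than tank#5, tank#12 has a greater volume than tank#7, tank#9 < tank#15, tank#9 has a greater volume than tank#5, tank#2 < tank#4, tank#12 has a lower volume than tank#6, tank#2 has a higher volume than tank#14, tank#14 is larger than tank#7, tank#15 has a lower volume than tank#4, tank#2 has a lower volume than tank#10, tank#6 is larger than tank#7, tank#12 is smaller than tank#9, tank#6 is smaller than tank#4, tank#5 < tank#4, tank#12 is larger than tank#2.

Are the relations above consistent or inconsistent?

We have tank#6 < tank#2 stated directly, yet also tank#2 < tank#10 < tank#12 < tank#6 by chaining the others — so tank#2 < tank#6. Contradiction.

inconsistent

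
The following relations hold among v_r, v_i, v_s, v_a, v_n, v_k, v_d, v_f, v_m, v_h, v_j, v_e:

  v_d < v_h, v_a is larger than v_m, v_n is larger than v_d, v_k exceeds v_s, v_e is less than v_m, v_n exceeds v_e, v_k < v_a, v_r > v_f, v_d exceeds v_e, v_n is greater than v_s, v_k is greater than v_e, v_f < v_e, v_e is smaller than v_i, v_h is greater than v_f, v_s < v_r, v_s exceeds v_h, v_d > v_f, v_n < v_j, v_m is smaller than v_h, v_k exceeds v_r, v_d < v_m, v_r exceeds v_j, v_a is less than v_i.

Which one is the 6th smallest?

v_s

Chaining the given pairs: v_f < v_e < v_d < v_m < v_h < v_s < v_n < v_j < v_r < v_k < v_a < v_i.
Counting 6 from the smallest end gives v_s.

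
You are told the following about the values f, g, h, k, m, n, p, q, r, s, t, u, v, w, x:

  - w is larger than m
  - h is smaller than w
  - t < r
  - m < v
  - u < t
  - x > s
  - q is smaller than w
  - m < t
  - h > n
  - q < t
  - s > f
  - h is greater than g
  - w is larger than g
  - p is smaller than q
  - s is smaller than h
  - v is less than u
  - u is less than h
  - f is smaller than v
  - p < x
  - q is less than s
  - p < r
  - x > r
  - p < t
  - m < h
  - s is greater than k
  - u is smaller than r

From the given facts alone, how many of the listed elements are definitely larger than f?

Directly above f: s, v.
One step further: u, h, x (5 so far).
One step further: t, w, r (8 so far).
Nothing else is reachable above f; 8 in all.

8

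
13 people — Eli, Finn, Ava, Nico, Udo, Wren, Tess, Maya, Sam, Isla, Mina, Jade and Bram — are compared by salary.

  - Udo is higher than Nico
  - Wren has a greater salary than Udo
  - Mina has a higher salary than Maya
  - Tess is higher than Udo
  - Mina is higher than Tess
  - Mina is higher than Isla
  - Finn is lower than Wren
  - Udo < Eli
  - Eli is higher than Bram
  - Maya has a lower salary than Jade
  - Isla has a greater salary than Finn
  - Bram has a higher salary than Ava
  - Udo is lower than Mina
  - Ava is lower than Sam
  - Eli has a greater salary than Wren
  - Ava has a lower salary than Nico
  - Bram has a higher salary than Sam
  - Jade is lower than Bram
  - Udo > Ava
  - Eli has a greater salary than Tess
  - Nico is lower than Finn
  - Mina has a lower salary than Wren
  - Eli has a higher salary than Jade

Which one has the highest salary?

Maya is not greatest since Maya < Jade; Ava is not greatest since Ava < Sam; Nico is not greatest since Nico < Udo; Finn is not greatest since Finn < Isla; Jade is not greatest since Jade < Bram; Isla is not greatest since Isla < Mina; Sam is not greatest since Sam < Bram; Udo is not greatest since Udo < Mina; Tess is not greatest since Tess < Eli; Bram is not greatest since Bram < Eli; Mina is not greatest since Mina < Wren; Wren is not greatest since Wren < Eli.
Only Eli has nothing above it, so Eli is the highest salary.

Eli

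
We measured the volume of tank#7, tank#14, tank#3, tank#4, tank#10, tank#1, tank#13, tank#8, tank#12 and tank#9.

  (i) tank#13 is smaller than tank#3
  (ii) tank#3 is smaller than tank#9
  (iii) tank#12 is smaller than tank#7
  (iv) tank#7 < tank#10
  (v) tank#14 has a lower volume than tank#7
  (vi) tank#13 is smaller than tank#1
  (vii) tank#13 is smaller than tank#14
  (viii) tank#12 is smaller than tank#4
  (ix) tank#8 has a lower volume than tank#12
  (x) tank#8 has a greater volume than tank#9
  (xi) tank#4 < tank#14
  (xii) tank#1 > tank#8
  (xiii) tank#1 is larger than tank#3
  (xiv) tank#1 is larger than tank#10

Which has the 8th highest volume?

tank#9

The consecutive relations fix a unique order: tank#13 < tank#3 < tank#9 < tank#8 < tank#12 < tank#4 < tank#14 < tank#7 < tank#10 < tank#1.
Counting 8 from the largest end gives tank#9.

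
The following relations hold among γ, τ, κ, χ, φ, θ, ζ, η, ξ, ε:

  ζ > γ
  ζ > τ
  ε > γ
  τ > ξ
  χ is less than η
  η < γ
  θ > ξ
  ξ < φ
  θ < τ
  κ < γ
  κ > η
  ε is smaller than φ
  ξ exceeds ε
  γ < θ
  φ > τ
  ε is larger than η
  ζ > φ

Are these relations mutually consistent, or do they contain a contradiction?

consistent

Every relation is compatible with χ < η < κ < γ < ε < ξ < θ < τ < φ < ζ; the set is consistent.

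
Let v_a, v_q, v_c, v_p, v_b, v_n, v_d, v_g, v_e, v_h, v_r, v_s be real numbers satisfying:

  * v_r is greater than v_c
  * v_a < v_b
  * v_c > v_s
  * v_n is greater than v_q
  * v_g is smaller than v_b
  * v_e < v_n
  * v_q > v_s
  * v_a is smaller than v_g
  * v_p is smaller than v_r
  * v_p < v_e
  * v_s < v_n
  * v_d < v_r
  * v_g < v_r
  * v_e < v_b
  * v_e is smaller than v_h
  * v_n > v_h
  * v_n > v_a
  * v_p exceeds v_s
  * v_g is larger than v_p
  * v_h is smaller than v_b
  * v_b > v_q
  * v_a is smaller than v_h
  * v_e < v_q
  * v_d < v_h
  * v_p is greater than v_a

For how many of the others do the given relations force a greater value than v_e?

4

From v_e the given relations immediately reach v_q, v_h, v_n, v_b.
Nothing else is reachable above v_e; 4 in all.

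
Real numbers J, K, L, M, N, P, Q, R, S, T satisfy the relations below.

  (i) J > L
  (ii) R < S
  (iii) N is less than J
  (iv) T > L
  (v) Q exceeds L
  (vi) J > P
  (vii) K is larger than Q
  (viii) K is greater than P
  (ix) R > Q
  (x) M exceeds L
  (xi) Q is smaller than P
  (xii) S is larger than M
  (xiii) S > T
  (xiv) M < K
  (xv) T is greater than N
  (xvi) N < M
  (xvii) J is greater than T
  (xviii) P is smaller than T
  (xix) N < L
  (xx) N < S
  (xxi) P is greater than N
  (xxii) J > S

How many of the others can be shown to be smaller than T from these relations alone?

4

Directly below T: N, L, P.
One step further: Q (4 so far).
No other element is forced below T by the given relations, so the count is 4.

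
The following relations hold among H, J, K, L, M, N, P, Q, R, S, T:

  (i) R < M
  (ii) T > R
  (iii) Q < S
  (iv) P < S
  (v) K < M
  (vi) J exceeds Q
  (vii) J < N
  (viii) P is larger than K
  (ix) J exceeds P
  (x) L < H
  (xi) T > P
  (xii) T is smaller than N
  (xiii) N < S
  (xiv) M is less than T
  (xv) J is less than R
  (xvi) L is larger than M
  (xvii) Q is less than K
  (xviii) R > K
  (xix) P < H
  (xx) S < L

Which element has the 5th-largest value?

T

Piecing the relations together gives one ordering: Q < K < P < J < R < M < T < N < S < L < H.
Counting 5 from the largest end gives T.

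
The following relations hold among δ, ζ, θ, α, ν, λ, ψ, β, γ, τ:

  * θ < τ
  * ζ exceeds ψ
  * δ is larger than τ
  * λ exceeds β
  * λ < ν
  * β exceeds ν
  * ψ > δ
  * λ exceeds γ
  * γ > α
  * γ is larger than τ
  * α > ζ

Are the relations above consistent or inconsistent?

We have β < λ stated directly, yet also λ < ν < β by chaining the others — so λ < β. Contradiction.

inconsistent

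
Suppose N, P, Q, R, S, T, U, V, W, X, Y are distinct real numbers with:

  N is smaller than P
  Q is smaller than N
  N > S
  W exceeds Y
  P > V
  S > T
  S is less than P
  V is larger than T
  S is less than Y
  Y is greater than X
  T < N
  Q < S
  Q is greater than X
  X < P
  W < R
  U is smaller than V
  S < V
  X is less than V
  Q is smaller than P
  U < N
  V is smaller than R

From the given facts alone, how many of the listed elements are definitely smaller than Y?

4

Directly below Y: X, S.
One step further: T, Q (4 so far).
No other element is forced below Y by the given relations, so the count is 4.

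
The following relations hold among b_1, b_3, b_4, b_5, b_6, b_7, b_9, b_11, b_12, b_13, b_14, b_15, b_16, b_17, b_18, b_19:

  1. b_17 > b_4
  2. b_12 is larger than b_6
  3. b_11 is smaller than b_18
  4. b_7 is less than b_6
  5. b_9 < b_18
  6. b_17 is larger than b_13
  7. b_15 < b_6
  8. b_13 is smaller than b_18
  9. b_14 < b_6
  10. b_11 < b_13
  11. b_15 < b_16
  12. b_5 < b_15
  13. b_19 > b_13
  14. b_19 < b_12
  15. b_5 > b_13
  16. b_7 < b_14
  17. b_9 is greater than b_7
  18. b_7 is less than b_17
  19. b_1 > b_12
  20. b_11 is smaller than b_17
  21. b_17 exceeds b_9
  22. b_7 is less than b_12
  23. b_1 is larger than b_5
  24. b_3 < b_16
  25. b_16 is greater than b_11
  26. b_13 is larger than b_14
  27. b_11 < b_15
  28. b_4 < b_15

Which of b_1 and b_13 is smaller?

b_13 < b_5 < b_15 < b_6 < b_12 < b_1, by transitivity through b_5, b_15, b_6, b_12.
So b_13 < b_1; b_13 is the smaller of the two.

b_13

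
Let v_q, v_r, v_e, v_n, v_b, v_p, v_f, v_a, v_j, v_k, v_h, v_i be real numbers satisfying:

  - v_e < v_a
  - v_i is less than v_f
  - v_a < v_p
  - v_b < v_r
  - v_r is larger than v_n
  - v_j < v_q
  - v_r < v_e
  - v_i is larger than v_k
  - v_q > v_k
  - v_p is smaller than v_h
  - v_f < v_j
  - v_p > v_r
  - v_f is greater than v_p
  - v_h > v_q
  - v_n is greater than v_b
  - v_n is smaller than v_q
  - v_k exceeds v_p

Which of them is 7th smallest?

v_k

Piecing the relations together gives one ordering: v_b < v_n < v_r < v_e < v_a < v_p < v_k < v_i < v_f < v_j < v_q < v_h.
Counting 7 from the smallest end gives v_k.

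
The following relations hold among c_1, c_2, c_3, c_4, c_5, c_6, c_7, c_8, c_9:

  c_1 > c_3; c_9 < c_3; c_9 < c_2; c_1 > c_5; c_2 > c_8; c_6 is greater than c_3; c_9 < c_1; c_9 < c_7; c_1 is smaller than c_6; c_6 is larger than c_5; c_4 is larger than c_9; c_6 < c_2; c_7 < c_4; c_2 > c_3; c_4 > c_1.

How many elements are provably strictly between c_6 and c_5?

1

The relations place c_5 below c_6. An element lies strictly between them when it is forced above c_5 and also forced below c_6.
Above c_5: {c_1, c_4, c_2}. Below c_6: {c_9, c_3, c_1}.
Intersection: {c_1} — 1.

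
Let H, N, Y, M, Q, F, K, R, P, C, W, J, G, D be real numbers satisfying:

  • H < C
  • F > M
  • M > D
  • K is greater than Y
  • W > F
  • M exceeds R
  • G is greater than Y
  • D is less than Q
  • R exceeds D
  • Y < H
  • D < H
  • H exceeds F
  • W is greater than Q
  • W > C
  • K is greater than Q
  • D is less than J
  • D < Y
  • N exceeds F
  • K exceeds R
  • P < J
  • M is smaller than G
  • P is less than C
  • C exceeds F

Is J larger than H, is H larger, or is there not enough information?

Following every chain through H: above H we get C, W; below H we get D, R, Y, M, F.
J is not reached, and no chain runs the other way from J to H.
So the given relations leave the order of H and J undetermined.

undetermined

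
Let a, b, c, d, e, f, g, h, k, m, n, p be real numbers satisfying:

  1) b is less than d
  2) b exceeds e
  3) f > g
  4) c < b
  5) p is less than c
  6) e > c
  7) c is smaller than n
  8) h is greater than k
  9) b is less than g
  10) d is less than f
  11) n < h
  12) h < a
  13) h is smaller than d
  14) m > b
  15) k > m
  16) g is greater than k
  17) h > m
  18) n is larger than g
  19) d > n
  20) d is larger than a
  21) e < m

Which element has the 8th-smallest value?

n

The consecutive relations fix a unique order: p < c < e < b < m < k < g < n < h < a < d < f.
The 8th smallest is n.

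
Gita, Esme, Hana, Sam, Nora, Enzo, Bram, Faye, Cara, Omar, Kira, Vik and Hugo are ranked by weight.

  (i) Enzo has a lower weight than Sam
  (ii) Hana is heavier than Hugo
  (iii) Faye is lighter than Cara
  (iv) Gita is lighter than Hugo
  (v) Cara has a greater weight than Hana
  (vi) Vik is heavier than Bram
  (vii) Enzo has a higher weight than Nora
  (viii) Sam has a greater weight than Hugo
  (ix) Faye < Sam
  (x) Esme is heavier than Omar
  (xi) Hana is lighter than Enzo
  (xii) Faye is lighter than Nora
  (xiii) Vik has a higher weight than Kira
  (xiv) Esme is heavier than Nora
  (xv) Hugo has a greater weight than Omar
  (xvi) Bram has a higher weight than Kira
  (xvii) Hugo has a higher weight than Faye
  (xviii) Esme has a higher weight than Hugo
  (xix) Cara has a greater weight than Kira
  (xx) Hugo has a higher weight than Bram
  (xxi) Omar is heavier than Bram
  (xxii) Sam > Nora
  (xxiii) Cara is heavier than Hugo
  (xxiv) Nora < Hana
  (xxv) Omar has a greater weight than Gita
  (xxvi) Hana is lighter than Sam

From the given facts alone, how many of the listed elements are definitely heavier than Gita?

The elements the relations force above Gita are Omar, Hugo, Hana, Esme, Enzo, Cara, Sam — no chain reaches any other.
That is 7.

7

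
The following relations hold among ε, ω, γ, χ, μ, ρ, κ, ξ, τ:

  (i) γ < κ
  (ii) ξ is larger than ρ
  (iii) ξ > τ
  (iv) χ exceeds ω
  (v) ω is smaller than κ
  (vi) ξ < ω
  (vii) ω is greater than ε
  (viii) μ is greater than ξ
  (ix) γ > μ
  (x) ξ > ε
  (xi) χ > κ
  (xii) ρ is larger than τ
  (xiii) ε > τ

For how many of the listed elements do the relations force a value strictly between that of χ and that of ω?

The relations place ω below χ. An element lies strictly between them when it is forced above ω and also forced below χ.
Above ω: {κ}. Below χ: {τ, ε, ρ, ξ, μ, γ, κ}.
Intersection: {κ} — 1.

1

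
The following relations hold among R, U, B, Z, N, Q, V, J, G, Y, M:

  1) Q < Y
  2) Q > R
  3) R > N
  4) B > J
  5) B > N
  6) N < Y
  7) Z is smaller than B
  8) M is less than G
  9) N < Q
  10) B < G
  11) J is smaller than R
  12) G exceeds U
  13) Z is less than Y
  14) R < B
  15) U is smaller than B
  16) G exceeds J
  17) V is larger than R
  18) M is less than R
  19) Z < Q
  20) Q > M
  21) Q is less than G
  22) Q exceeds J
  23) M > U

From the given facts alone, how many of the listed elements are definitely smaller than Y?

7

From Y the given relations immediately reach N, Z, Q.
From those, M, J, R — 6 in total.
From those, U — 7 in total.
No other element is forced below Y by the given relations, so the count is 7.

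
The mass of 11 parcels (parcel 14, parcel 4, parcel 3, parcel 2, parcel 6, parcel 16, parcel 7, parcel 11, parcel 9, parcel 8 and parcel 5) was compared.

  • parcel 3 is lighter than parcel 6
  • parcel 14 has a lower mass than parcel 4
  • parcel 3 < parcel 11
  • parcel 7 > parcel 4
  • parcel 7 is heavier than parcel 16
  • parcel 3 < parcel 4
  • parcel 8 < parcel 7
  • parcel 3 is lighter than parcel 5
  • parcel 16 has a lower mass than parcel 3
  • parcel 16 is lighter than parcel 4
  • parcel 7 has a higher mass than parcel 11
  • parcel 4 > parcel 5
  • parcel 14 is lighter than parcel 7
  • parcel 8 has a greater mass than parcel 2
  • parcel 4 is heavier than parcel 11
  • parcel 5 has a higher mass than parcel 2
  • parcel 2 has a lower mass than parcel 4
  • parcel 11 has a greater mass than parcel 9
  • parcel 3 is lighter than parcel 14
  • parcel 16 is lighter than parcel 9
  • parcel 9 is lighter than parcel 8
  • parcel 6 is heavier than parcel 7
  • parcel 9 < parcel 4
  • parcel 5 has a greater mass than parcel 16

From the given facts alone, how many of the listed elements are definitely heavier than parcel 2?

5

From parcel 2 the given relations immediately reach parcel 8, parcel 5, parcel 4.
From those, parcel 7 — 4 in total.
From those, parcel 6 — 5 in total.
Nothing else is reachable above parcel 2; 5 in all.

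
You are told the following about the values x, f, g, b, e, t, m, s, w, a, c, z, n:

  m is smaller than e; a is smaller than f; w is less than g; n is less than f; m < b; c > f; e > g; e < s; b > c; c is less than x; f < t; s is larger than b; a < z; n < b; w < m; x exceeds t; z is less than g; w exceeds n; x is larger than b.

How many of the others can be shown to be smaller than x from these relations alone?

8

The elements the relations force below x are n, a, w, f, t, m, c, b — no chain reaches any other.
That is 8.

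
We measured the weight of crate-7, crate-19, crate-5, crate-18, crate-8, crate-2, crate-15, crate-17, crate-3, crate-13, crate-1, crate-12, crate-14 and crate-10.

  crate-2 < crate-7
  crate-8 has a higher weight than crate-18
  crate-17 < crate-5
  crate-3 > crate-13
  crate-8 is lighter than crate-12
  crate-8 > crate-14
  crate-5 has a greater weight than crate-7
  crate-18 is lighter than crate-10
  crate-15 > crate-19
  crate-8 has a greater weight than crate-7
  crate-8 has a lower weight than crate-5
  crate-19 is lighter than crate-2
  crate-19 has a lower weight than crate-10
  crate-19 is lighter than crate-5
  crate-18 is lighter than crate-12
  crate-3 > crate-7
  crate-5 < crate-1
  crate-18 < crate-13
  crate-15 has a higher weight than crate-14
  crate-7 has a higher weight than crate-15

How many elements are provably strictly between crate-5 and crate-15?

2

Chaining upward from crate-15 reaches: crate-7, crate-8, crate-3, crate-1, crate-12.
Chaining downward from crate-5 reaches: crate-19, crate-14, crate-18, crate-2, crate-7, crate-8, crate-17.
Strictly between crate-15 and crate-5 are those in both lists: crate-7, crate-8 — 2 elements.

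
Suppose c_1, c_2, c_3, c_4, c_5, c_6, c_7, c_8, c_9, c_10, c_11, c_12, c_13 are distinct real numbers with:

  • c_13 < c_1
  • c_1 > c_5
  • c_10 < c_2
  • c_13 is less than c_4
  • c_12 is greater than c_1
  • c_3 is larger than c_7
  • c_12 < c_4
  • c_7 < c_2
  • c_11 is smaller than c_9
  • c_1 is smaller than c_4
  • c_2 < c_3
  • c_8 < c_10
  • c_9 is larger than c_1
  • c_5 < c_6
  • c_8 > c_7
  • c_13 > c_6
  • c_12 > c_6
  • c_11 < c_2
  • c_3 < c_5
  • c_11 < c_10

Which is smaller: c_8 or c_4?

c_8 < c_10 and c_10 < c_2 give c_8 < c_2.
With c_2 < c_3: c_8 < c_10 < c_2 < c_3.
Then c_3 < c_5 extends the chain to c_5.
Then c_5 < c_6 extends the chain to c_6.
With c_6 < c_13: c_8 < c_10 < c_2 < c_3 < c_5 < c_6 < c_13.
Then c_13 < c_1 extends the chain to c_1.
Then c_1 < c_12 extends the chain to c_12.
Then c_12 < c_4 extends the chain to c_4.
So c_8 < c_4; c_8 is the smaller of the two.

c_8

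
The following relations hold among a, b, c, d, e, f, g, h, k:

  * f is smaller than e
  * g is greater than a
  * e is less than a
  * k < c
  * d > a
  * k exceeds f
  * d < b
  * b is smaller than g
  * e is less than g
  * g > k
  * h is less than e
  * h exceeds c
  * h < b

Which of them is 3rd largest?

d

Piecing the relations together gives one ordering: f < k < c < h < e < a < d < b < g.
Counting 3 from the largest end gives d.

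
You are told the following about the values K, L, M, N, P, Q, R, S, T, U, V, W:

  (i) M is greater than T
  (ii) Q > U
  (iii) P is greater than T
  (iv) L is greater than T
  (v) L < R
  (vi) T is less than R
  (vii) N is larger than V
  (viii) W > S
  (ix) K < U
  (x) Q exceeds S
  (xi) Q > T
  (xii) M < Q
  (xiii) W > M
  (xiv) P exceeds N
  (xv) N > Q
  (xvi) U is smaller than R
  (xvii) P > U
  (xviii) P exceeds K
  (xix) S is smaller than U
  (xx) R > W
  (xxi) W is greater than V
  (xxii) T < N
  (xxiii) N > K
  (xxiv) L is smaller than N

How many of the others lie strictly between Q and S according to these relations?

1

The relations place S below Q. An element lies strictly between them when it is forced above S and also forced below Q.
Above S: {U, W, R, N, P}. Below Q: {K, T, M, U}.
Intersection: {U} — 1.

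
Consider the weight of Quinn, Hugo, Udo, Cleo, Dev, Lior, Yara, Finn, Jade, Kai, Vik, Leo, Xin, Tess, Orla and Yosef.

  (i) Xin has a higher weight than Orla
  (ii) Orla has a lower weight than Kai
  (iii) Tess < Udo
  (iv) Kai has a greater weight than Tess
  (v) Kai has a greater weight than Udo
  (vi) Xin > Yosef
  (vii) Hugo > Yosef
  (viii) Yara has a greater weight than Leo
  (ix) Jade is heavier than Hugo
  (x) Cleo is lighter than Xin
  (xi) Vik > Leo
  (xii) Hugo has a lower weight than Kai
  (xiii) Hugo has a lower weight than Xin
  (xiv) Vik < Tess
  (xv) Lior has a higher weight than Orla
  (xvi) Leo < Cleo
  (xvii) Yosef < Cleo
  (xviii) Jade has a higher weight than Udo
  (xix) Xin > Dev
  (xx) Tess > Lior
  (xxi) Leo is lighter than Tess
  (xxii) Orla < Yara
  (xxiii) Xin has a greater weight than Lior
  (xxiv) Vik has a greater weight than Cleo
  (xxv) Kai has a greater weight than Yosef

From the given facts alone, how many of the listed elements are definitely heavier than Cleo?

6

Directly above Cleo: Vik, Xin.
One step further: Tess (3 so far).
One step further: Udo, Kai (5 so far).
One step further: Jade (6 so far).
Nothing else is reachable above Cleo; 6 in all.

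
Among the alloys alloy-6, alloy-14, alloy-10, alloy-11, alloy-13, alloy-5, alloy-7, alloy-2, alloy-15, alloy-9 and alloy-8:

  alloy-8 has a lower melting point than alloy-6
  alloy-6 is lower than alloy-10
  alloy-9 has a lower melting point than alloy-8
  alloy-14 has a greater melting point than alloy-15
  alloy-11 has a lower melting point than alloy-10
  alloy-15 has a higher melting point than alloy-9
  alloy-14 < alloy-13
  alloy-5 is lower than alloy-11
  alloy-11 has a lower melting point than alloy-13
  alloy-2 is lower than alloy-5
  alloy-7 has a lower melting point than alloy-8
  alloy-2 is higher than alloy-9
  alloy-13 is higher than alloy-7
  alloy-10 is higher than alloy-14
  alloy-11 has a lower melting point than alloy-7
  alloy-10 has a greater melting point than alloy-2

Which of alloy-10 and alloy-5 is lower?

alloy-5

The relevant relations are alloy-5 < alloy-11; alloy-11 < alloy-7; alloy-7 < alloy-8; alloy-8 < alloy-6; alloy-6 < alloy-10.
Together: alloy-5 < alloy-11 < alloy-7 < alloy-8 < alloy-6 < alloy-10.
So alloy-5 < alloy-10; alloy-5 is the lower of the two.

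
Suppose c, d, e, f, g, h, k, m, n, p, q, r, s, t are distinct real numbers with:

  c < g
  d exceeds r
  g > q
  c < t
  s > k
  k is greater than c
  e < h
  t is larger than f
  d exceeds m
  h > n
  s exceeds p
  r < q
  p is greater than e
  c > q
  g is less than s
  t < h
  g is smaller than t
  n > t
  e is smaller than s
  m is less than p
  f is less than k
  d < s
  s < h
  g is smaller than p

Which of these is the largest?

f is not greatest since f < t; r is not greatest since r < q; q is not greatest since q < c; m is not greatest since m < d; e is not greatest since e < s; c is not greatest since c < k; k is not greatest since k < s; d is not greatest since d < s; g is not greatest since g < t; t is not greatest since t < n; n is not greatest since n < h; p is not greatest since p < s; s is not greatest since s < h.
Only h has nothing above it, so h is the largest.

h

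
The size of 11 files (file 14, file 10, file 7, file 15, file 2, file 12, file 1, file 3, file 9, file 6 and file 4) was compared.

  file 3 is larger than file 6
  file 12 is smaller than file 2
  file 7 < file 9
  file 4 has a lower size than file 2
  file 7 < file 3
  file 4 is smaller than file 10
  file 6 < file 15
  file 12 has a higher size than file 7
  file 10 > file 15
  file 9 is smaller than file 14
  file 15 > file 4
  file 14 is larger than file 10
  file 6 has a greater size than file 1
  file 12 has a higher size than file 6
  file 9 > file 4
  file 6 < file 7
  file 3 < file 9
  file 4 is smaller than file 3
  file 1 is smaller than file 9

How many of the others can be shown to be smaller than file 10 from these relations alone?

4

From file 10 the given relations immediately reach file 4, file 15.
From those, file 6 — 3 in total.
From those, file 1 — 4 in total.
No other element is forced below file 10 by the given relations, so the count is 4.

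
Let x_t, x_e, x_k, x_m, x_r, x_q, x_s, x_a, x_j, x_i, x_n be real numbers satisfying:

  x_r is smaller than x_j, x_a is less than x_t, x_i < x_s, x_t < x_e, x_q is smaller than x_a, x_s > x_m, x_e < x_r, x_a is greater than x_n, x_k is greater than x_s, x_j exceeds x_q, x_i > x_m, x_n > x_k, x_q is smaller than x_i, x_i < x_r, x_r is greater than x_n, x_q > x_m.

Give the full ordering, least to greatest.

x_m < x_q < x_i < x_s < x_k < x_n < x_a < x_t < x_e < x_r < x_j

Nothing is placed below x_m, so it is least; from there x_m < x_q; x_q < x_i; x_i < x_s; x_s < x_k; x_k < x_n; x_n < x_a; x_a < x_t; x_t < x_e; x_e < x_r; x_r < x_j, each given directly.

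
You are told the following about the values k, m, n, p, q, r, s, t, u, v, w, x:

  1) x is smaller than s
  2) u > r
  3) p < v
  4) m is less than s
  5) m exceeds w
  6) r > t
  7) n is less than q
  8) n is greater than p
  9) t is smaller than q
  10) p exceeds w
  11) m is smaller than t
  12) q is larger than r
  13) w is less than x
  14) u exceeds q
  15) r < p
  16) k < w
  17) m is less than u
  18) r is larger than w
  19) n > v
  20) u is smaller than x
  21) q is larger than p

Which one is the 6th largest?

The consecutive relations fix a unique order: k < w < m < t < r < p < v < n < q < u < x < s.
The 6th largest is v.

v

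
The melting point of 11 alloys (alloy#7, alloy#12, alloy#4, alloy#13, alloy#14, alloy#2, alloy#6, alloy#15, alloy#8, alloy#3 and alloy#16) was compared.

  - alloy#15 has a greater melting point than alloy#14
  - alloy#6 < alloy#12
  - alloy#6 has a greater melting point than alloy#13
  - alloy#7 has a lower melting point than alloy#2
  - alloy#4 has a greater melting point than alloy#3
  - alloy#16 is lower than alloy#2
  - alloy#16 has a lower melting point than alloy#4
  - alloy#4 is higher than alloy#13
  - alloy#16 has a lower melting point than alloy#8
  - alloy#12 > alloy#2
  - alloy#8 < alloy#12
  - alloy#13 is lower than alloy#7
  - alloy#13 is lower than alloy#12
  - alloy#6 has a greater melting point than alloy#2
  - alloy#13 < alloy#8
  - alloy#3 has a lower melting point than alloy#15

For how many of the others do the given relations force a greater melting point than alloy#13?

From alloy#13 the given relations immediately reach alloy#8, alloy#7, alloy#4, alloy#6, alloy#12.
From those, alloy#2 — 6 in total.
Nothing else is reachable above alloy#13; 6 in all.

6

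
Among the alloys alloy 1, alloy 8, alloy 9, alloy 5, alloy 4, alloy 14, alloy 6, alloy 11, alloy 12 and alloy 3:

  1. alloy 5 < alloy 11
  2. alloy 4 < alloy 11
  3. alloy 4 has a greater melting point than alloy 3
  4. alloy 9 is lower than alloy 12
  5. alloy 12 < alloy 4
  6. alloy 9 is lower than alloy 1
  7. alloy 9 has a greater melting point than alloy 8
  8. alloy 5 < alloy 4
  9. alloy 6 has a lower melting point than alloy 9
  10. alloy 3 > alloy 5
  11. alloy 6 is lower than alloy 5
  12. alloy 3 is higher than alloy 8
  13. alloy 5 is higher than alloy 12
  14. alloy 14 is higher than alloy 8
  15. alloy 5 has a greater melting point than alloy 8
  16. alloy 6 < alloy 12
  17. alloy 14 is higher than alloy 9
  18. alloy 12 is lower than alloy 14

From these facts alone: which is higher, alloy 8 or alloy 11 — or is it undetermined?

alloy 11

alloy 8 < alloy 9 and alloy 9 < alloy 12 give alloy 8 < alloy 12.
Then alloy 12 < alloy 5 extends the chain to alloy 5.
With alloy 5 < alloy 3: alloy 8 < alloy 9 < alloy 12 < alloy 5 < alloy 3.
With alloy 3 < alloy 4: alloy 8 < alloy 9 < alloy 12 < alloy 5 < alloy 3 < alloy 4.
With alloy 4 < alloy 11: alloy 8 < alloy 9 < alloy 12 < alloy 5 < alloy 3 < alloy 4 < alloy 11.
So alloy 11 is higher.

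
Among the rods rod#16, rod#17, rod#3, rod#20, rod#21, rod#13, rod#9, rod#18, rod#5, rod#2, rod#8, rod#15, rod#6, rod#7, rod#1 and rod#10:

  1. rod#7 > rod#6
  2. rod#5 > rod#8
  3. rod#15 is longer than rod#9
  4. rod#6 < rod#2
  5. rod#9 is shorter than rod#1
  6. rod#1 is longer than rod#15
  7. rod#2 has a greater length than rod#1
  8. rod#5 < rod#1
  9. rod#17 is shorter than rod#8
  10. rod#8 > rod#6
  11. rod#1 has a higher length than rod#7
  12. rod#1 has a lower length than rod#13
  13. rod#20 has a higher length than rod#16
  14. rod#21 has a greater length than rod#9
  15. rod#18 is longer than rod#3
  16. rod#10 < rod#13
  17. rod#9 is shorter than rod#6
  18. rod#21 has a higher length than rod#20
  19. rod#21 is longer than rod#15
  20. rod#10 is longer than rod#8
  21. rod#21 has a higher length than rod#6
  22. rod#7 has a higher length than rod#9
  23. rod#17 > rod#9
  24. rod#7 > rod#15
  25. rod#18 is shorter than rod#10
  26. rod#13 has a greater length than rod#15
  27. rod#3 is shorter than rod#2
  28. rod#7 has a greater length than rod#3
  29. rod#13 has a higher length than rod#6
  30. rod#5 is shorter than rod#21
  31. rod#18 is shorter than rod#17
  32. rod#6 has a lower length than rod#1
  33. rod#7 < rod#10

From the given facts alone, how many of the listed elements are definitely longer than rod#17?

Directly above rod#17: rod#8.
One step further: rod#5, rod#10 (3 so far).
One step further: rod#1, rod#13, rod#21 (6 so far).
One step further: rod#2 (7 so far).
No other element is forced above rod#17 by the given relations, so the count is 7.

7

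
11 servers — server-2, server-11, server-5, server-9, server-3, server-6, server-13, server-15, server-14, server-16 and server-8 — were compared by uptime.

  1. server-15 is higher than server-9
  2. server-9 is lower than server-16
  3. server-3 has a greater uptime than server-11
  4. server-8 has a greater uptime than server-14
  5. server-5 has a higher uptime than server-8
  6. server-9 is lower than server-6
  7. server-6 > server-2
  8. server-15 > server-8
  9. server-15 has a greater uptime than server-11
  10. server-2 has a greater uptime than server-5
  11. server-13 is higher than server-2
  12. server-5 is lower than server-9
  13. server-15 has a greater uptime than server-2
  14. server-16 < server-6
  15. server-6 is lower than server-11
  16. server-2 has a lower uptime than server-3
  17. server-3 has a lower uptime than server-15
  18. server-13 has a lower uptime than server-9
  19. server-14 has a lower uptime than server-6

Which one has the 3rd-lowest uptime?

server-5

The consecutive relations fix a unique order: server-14 < server-8 < server-5 < server-2 < server-13 < server-9 < server-16 < server-6 < server-11 < server-3 < server-15.
The 3rd smallest is server-5.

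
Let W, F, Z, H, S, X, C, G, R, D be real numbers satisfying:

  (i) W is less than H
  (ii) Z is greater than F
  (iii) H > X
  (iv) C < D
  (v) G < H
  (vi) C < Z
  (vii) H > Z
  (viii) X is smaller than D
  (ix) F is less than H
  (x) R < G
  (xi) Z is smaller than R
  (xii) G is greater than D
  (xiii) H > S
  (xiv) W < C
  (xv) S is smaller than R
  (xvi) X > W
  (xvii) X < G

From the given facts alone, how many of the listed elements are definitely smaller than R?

From R the given relations immediately reach S, Z.
From those, F, C — 4 in total.
From those, W — 5 in total.
Nothing else is reachable below R; 5 in all.

5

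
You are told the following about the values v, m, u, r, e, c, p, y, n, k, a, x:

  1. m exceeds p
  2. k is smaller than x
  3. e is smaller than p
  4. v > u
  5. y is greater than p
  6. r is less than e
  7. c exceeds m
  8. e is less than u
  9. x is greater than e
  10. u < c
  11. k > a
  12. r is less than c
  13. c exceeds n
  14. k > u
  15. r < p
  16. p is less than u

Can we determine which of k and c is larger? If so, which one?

Following every chain through c: below c we get r, n, e, p, u, m.
k is not reached, and no chain runs the other way from k to c.
So the given relations leave the order of c and k undetermined.

undetermined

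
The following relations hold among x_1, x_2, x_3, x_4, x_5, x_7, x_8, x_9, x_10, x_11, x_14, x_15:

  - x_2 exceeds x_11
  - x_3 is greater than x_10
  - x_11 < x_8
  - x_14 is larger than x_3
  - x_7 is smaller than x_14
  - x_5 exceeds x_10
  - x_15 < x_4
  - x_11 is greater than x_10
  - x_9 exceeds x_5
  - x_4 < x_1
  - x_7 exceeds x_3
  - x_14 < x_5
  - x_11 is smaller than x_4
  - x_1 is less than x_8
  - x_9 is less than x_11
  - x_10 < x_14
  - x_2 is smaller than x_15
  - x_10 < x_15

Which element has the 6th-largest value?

x_11

Piecing the relations together gives one ordering: x_10 < x_3 < x_7 < x_14 < x_5 < x_9 < x_11 < x_2 < x_15 < x_4 < x_1 < x_8.
The 6th largest is x_11.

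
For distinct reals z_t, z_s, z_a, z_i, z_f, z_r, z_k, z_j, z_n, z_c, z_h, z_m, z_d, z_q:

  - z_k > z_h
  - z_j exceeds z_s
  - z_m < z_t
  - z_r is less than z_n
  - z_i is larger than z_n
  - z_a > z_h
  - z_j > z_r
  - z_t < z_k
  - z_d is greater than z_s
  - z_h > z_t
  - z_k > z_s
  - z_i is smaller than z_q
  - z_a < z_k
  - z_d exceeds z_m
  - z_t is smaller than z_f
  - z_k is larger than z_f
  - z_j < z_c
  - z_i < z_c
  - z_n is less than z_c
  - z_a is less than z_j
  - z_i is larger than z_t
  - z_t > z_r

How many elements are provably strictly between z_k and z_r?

The relations place z_r below z_k. An element lies strictly between them when it is forced above z_r and also forced below z_k.
Above z_r: {z_t, z_f, z_n, z_i, z_h, z_a, z_j, z_q, z_c}. Below z_k: {z_m, z_t, z_f, z_s, z_h, z_a}.
Intersection: {z_t, z_f, z_h, z_a} — 4.

4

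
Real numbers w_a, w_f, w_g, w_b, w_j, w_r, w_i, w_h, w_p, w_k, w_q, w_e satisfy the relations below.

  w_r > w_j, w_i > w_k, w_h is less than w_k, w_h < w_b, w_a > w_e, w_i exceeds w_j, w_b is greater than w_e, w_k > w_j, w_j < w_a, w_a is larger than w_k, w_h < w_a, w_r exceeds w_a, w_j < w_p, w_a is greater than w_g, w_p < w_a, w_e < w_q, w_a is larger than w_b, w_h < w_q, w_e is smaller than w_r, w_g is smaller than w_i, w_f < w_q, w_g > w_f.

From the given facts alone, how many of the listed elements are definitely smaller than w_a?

8

The elements the relations force below w_a are w_j, w_e, w_f, w_h, w_k, w_g, w_p, w_b — no chain reaches any other.
That is 8.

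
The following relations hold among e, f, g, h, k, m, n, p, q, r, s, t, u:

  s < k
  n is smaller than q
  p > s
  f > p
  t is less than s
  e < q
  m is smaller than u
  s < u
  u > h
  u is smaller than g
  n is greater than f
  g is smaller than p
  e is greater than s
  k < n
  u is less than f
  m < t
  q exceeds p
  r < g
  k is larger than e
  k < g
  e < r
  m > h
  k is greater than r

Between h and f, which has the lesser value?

Chaining the given relations: h < m < t < s < e < r < k < g < p < f.
So h < f; h is the smaller of the two.

h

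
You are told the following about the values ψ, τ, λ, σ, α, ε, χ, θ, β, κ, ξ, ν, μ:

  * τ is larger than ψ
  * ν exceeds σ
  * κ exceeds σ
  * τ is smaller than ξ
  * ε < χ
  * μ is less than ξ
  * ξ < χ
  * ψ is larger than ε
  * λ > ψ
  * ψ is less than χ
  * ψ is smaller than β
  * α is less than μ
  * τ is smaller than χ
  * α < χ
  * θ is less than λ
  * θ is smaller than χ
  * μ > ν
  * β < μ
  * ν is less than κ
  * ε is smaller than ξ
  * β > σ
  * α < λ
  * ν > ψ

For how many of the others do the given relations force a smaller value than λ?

From λ the given relations immediately reach α, ψ, θ.
From those, ε — 4 in total.
No other element is forced below λ by the given relations, so the count is 4.

4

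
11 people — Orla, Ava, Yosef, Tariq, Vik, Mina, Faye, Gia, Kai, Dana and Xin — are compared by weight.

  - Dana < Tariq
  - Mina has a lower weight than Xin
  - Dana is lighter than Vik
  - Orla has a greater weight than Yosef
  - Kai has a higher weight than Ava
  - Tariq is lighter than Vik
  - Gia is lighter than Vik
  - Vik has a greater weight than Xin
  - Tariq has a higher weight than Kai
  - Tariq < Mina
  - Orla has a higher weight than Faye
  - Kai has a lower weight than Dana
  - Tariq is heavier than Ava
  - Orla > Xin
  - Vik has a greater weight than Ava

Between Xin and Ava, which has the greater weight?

Xin

The relevant relations are Ava < Kai; Kai < Dana; Dana < Tariq; Tariq < Mina; Mina < Xin.
Chaining these gives Ava < Kai < Dana < Tariq < Mina < Xin.
So Ava < Xin; Xin is the heavier of the two.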